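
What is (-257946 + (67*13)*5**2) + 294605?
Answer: 58434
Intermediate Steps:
(-257946 + (67*13)*5**2) + 294605 = (-257946 + 871*25) + 294605 = (-257946 + 21775) + 294605 = -236171 + 294605 = 58434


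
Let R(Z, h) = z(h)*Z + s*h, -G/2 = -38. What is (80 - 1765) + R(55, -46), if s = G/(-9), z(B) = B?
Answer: -34439/9 ≈ -3826.6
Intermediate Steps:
G = 76 (G = -2*(-38) = 76)
s = -76/9 (s = 76/(-9) = 76*(-1/9) = -76/9 ≈ -8.4444)
R(Z, h) = -76*h/9 + Z*h (R(Z, h) = h*Z - 76*h/9 = Z*h - 76*h/9 = -76*h/9 + Z*h)
(80 - 1765) + R(55, -46) = (80 - 1765) + (1/9)*(-46)*(-76 + 9*55) = -1685 + (1/9)*(-46)*(-76 + 495) = -1685 + (1/9)*(-46)*419 = -1685 - 19274/9 = -34439/9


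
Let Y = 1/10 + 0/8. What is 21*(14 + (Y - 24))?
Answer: -2079/10 ≈ -207.90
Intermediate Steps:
Y = ⅒ (Y = 1*(⅒) + 0*(⅛) = ⅒ + 0 = ⅒ ≈ 0.10000)
21*(14 + (Y - 24)) = 21*(14 + (⅒ - 24)) = 21*(14 - 239/10) = 21*(-99/10) = -2079/10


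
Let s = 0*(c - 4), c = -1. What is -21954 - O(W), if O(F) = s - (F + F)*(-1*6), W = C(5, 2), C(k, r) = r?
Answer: -21978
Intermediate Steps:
W = 2
s = 0 (s = 0*(-1 - 4) = 0*(-5) = 0)
O(F) = 12*F (O(F) = 0 - (F + F)*(-1*6) = 0 - 2*F*(-6) = 0 - (-12)*F = 0 + 12*F = 12*F)
-21954 - O(W) = -21954 - 12*2 = -21954 - 1*24 = -21954 - 24 = -21978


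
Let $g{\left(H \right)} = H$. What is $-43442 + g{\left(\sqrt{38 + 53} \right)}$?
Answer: $-43442 + \sqrt{91} \approx -43432.0$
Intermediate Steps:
$-43442 + g{\left(\sqrt{38 + 53} \right)} = -43442 + \sqrt{38 + 53} = -43442 + \sqrt{91}$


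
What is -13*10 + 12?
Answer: -118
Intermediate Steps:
-13*10 + 12 = -130 + 12 = -118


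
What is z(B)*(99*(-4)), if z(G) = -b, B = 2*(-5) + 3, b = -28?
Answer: -11088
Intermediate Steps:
B = -7 (B = -10 + 3 = -7)
z(G) = 28 (z(G) = -1*(-28) = 28)
z(B)*(99*(-4)) = 28*(99*(-4)) = 28*(-396) = -11088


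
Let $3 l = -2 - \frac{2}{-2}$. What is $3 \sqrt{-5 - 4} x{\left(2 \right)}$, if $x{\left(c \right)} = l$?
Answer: $- 3 i \approx - 3.0 i$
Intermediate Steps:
$l = - \frac{1}{3}$ ($l = \frac{-2 - \frac{2}{-2}}{3} = \frac{-2 - -1}{3} = \frac{-2 + 1}{3} = \frac{1}{3} \left(-1\right) = - \frac{1}{3} \approx -0.33333$)
$x{\left(c \right)} = - \frac{1}{3}$
$3 \sqrt{-5 - 4} x{\left(2 \right)} = 3 \sqrt{-5 - 4} \left(- \frac{1}{3}\right) = 3 \sqrt{-9} \left(- \frac{1}{3}\right) = 3 \cdot 3 i \left(- \frac{1}{3}\right) = 9 i \left(- \frac{1}{3}\right) = - 3 i$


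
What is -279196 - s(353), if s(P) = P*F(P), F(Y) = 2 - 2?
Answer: -279196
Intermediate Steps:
F(Y) = 0
s(P) = 0 (s(P) = P*0 = 0)
-279196 - s(353) = -279196 - 1*0 = -279196 + 0 = -279196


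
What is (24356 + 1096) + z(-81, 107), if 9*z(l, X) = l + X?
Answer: 229094/9 ≈ 25455.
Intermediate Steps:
z(l, X) = X/9 + l/9 (z(l, X) = (l + X)/9 = (X + l)/9 = X/9 + l/9)
(24356 + 1096) + z(-81, 107) = (24356 + 1096) + ((1/9)*107 + (1/9)*(-81)) = 25452 + (107/9 - 9) = 25452 + 26/9 = 229094/9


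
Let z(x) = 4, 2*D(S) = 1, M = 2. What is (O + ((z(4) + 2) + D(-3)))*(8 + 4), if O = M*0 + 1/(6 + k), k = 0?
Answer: 80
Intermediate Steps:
D(S) = ½ (D(S) = (½)*1 = ½)
O = ⅙ (O = 2*0 + 1/(6 + 0) = 0 + 1/6 = 0 + ⅙ = ⅙ ≈ 0.16667)
(O + ((z(4) + 2) + D(-3)))*(8 + 4) = (⅙ + ((4 + 2) + ½))*(8 + 4) = (⅙ + (6 + ½))*12 = (⅙ + 13/2)*12 = (20/3)*12 = 80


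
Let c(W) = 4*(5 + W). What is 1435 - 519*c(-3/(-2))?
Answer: -12059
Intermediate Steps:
c(W) = 20 + 4*W
1435 - 519*c(-3/(-2)) = 1435 - 519*(20 + 4*(-3/(-2))) = 1435 - 519*(20 + 4*(-3*(-½))) = 1435 - 519*(20 + 4*(3/2)) = 1435 - 519*(20 + 6) = 1435 - 519*26 = 1435 - 13494 = -12059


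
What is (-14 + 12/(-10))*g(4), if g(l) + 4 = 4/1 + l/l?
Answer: -76/5 ≈ -15.200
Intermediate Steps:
g(l) = 1 (g(l) = -4 + (4/1 + l/l) = -4 + (4*1 + 1) = -4 + (4 + 1) = -4 + 5 = 1)
(-14 + 12/(-10))*g(4) = (-14 + 12/(-10))*1 = (-14 + 12*(-1/10))*1 = (-14 - 6/5)*1 = -76/5*1 = -76/5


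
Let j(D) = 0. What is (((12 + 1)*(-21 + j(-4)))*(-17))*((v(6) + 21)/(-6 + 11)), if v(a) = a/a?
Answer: 102102/5 ≈ 20420.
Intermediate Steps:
v(a) = 1
(((12 + 1)*(-21 + j(-4)))*(-17))*((v(6) + 21)/(-6 + 11)) = (((12 + 1)*(-21 + 0))*(-17))*((1 + 21)/(-6 + 11)) = ((13*(-21))*(-17))*(22/5) = (-273*(-17))*(22*(1/5)) = 4641*(22/5) = 102102/5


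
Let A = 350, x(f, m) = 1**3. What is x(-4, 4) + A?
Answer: 351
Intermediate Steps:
x(f, m) = 1
x(-4, 4) + A = 1 + 350 = 351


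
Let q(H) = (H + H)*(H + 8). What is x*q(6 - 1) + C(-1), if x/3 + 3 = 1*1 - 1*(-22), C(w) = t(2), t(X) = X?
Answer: 7802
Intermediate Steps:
q(H) = 2*H*(8 + H) (q(H) = (2*H)*(8 + H) = 2*H*(8 + H))
C(w) = 2
x = 60 (x = -9 + 3*(1*1 - 1*(-22)) = -9 + 3*(1 + 22) = -9 + 3*23 = -9 + 69 = 60)
x*q(6 - 1) + C(-1) = 60*(2*(6 - 1)*(8 + (6 - 1))) + 2 = 60*(2*5*(8 + 5)) + 2 = 60*(2*5*13) + 2 = 60*130 + 2 = 7800 + 2 = 7802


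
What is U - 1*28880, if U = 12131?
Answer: -16749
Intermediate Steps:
U - 1*28880 = 12131 - 1*28880 = 12131 - 28880 = -16749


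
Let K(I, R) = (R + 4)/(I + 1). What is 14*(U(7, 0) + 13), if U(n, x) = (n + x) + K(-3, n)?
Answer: 203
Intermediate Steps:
K(I, R) = (4 + R)/(1 + I)
U(n, x) = -2 + x + n/2 (U(n, x) = (n + x) + (4 + n)/(1 - 3) = (n + x) + (4 + n)/(-2) = (n + x) - (4 + n)/2 = (n + x) + (-2 - n/2) = -2 + x + n/2)
14*(U(7, 0) + 13) = 14*((-2 + 0 + (1/2)*7) + 13) = 14*((-2 + 0 + 7/2) + 13) = 14*(3/2 + 13) = 14*(29/2) = 203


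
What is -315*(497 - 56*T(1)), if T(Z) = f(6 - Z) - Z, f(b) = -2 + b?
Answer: -121275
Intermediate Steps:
T(Z) = 4 - 2*Z (T(Z) = (-2 + (6 - Z)) - Z = (4 - Z) - Z = 4 - 2*Z)
-315*(497 - 56*T(1)) = -315*(497 - 56*(4 - 2*1)) = -315*(497 - 56*(4 - 2)) = -315*(497 - 56*2) = -315*(497 - 112) = -315*385 = -121275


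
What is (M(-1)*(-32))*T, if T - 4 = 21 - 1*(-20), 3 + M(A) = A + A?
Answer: 7200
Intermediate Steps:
M(A) = -3 + 2*A (M(A) = -3 + (A + A) = -3 + 2*A)
T = 45 (T = 4 + (21 - 1*(-20)) = 4 + (21 + 20) = 4 + 41 = 45)
(M(-1)*(-32))*T = ((-3 + 2*(-1))*(-32))*45 = ((-3 - 2)*(-32))*45 = -5*(-32)*45 = 160*45 = 7200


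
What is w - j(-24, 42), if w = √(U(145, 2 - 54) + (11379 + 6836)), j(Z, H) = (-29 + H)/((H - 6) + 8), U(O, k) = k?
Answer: -13/44 + √18163 ≈ 134.47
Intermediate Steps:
j(Z, H) = (-29 + H)/(2 + H) (j(Z, H) = (-29 + H)/((-6 + H) + 8) = (-29 + H)/(2 + H))
w = √18163 (w = √((2 - 54) + (11379 + 6836)) = √(-52 + 18215) = √18163 ≈ 134.77)
w - j(-24, 42) = √18163 - (-29 + 42)/(2 + 42) = √18163 - 13/44 = -13/44 + √18163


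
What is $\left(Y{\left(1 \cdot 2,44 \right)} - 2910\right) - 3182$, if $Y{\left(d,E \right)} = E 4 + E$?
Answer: $-5872$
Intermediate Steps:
$Y{\left(d,E \right)} = 5 E$ ($Y{\left(d,E \right)} = 4 E + E = 5 E$)
$\left(Y{\left(1 \cdot 2,44 \right)} - 2910\right) - 3182 = \left(5 \cdot 44 - 2910\right) - 3182 = \left(220 - 2910\right) - 3182 = -2690 - 3182 = -5872$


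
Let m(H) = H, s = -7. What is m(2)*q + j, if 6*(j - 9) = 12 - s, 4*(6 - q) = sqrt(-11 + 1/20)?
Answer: 145/6 - I*sqrt(1095)/20 ≈ 24.167 - 1.6545*I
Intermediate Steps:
q = 6 - I*sqrt(1095)/40 (q = 6 - sqrt(-11 + 1/20)/4 = 6 - I*sqrt(1095)/40 ≈ 6.0 - 0.82727*I)
j = 73/6 (j = 9 + (12 - 1*(-7))/6 = 9 + (12 + 7)/6 = 9 + (1/6)*19 = 9 + 19/6 = 73/6 ≈ 12.167)
m(2)*q + j = 2*(6 - I*sqrt(1095)/40) + 73/6 = (12 - I*sqrt(1095)/20) + 73/6 = 145/6 - I*sqrt(1095)/20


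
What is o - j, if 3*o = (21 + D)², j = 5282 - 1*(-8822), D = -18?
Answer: -14101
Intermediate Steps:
j = 14104 (j = 5282 + 8822 = 14104)
o = 3 (o = (21 - 18)²/3 = (⅓)*3² = (⅓)*9 = 3)
o - j = 3 - 1*14104 = 3 - 14104 = -14101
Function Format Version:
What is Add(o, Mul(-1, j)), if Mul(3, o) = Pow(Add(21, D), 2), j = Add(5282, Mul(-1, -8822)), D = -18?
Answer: -14101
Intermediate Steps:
j = 14104 (j = Add(5282, 8822) = 14104)
o = 3 (o = Mul(Rational(1, 3), Pow(Add(21, -18), 2)) = Mul(Rational(1, 3), Pow(3, 2)) = Mul(Rational(1, 3), 9) = 3)
Add(o, Mul(-1, j)) = Add(3, Mul(-1, 14104)) = Add(3, -14104) = -14101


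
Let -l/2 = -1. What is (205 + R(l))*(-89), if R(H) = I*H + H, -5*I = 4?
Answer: -91403/5 ≈ -18281.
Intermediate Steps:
I = -⅘ (I = -⅕*4 = -⅘ ≈ -0.80000)
l = 2 (l = -2*(-1) = 2)
R(H) = H/5 (R(H) = -4*H/5 + H = H/5)
(205 + R(l))*(-89) = (205 + (⅕)*2)*(-89) = (205 + ⅖)*(-89) = (1027/5)*(-89) = -91403/5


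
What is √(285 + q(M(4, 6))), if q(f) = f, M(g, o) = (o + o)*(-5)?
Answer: 15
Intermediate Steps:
M(g, o) = -10*o (M(g, o) = (2*o)*(-5) = -10*o)
√(285 + q(M(4, 6))) = √(285 - 10*6) = √(285 - 60) = √225 = 15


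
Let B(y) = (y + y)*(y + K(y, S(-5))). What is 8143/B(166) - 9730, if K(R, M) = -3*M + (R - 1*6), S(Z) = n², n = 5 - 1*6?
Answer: -61376361/6308 ≈ -9729.9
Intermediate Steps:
n = -1 (n = 5 - 6 = -1)
S(Z) = 1 (S(Z) = (-1)² = 1)
K(R, M) = -6 + R - 3*M (K(R, M) = -3*M + (R - 6) = -3*M + (-6 + R) = -6 + R - 3*M)
B(y) = 2*y*(-9 + 2*y) (B(y) = (y + y)*(y + (-6 + y - 3*1)) = (2*y)*(y + (-6 + y - 3)) = (2*y)*(y + (-9 + y)) = (2*y)*(-9 + 2*y) = 2*y*(-9 + 2*y))
8143/B(166) - 9730 = 8143/((2*166*(-9 + 2*166))) - 9730 = 8143/((2*166*(-9 + 332))) - 9730 = 8143/((2*166*323)) - 9730 = 8143/107236 - 9730 = 8143*(1/107236) - 9730 = 479/6308 - 9730 = -61376361/6308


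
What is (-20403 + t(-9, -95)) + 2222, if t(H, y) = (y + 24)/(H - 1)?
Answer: -181739/10 ≈ -18174.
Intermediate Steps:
t(H, y) = (24 + y)/(-1 + H)
(-20403 + t(-9, -95)) + 2222 = (-20403 + (24 - 95)/(-1 - 9)) + 2222 = (-20403 - 71/(-10)) + 2222 = (-20403 - 1/10*(-71)) + 2222 = (-20403 + 71/10) + 2222 = -203959/10 + 2222 = -181739/10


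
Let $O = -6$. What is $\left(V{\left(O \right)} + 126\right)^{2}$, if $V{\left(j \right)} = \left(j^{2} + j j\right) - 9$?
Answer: $35721$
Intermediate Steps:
$V{\left(j \right)} = -9 + 2 j^{2}$ ($V{\left(j \right)} = \left(j^{2} + j^{2}\right) - 9 = 2 j^{2} - 9 = -9 + 2 j^{2}$)
$\left(V{\left(O \right)} + 126\right)^{2} = \left(\left(-9 + 2 \left(-6\right)^{2}\right) + 126\right)^{2} = \left(\left(-9 + 2 \cdot 36\right) + 126\right)^{2} = \left(\left(-9 + 72\right) + 126\right)^{2} = \left(63 + 126\right)^{2} = 189^{2} = 35721$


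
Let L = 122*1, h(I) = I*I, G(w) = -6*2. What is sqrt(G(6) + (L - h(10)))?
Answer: sqrt(10) ≈ 3.1623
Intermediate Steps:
G(w) = -12
h(I) = I**2
L = 122
sqrt(G(6) + (L - h(10))) = sqrt(-12 + (122 - 1*10**2)) = sqrt(-12 + (122 - 1*100)) = sqrt(-12 + (122 - 100)) = sqrt(-12 + 22) = sqrt(10)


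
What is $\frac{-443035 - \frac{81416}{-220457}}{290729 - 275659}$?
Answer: $- \frac{8879098689}{302026090} \approx -29.398$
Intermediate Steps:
$\frac{-443035 - \frac{81416}{-220457}}{290729 - 275659} = \frac{-443035 - - \frac{81416}{220457}}{15070} = \left(-443035 + \frac{81416}{220457}\right) \frac{1}{15070} = \left(- \frac{97670085579}{220457}\right) \frac{1}{15070} = - \frac{8879098689}{302026090}$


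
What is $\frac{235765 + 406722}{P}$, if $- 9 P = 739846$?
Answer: $- \frac{5782383}{739846} \approx -7.8157$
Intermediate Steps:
$P = - \frac{739846}{9}$ ($P = \left(- \frac{1}{9}\right) 739846 = - \frac{739846}{9} \approx -82205.0$)
$\frac{235765 + 406722}{P} = \frac{235765 + 406722}{- \frac{739846}{9}} = 642487 \left(- \frac{9}{739846}\right) = - \frac{5782383}{739846}$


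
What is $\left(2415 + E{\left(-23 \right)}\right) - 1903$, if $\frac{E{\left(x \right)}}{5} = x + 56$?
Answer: $677$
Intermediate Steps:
$E{\left(x \right)} = 280 + 5 x$ ($E{\left(x \right)} = 5 \left(x + 56\right) = 5 \left(56 + x\right) = 280 + 5 x$)
$\left(2415 + E{\left(-23 \right)}\right) - 1903 = \left(2415 + \left(280 + 5 \left(-23\right)\right)\right) - 1903 = \left(2415 + \left(280 - 115\right)\right) - 1903 = \left(2415 + 165\right) - 1903 = 2580 - 1903 = 677$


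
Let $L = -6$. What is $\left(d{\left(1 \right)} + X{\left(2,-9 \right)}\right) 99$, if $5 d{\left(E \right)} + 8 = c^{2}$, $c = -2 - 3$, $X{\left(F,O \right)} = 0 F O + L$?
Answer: $- \frac{1287}{5} \approx -257.4$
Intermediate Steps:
$X{\left(F,O \right)} = -6$ ($X{\left(F,O \right)} = 0 F O - 6 = 0 O - 6 = 0 - 6 = -6$)
$c = -5$ ($c = -2 - 3 = -5$)
$d{\left(E \right)} = \frac{17}{5}$ ($d{\left(E \right)} = - \frac{8}{5} + \frac{\left(-5\right)^{2}}{5} = - \frac{8}{5} + \frac{1}{5} \cdot 25 = - \frac{8}{5} + 5 = \frac{17}{5}$)
$\left(d{\left(1 \right)} + X{\left(2,-9 \right)}\right) 99 = \left(\frac{17}{5} - 6\right) 99 = \left(- \frac{13}{5}\right) 99 = - \frac{1287}{5}$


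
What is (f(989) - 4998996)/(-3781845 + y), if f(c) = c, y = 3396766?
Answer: 4998007/385079 ≈ 12.979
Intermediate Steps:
(f(989) - 4998996)/(-3781845 + y) = (989 - 4998996)/(-3781845 + 3396766) = -4998007/(-385079) = -4998007*(-1/385079) = 4998007/385079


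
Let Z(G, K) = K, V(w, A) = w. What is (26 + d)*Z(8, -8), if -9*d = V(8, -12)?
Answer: -1808/9 ≈ -200.89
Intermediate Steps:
d = -8/9 (d = -⅑*8 = -8/9 ≈ -0.88889)
(26 + d)*Z(8, -8) = (26 - 8/9)*(-8) = (226/9)*(-8) = -1808/9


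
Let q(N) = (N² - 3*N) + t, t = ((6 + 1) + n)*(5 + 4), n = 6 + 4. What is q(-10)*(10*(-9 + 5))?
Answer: -11320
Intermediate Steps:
n = 10
t = 153 (t = ((6 + 1) + 10)*(5 + 4) = (7 + 10)*9 = 17*9 = 153)
q(N) = 153 + N² - 3*N (q(N) = (N² - 3*N) + 153 = 153 + N² - 3*N)
q(-10)*(10*(-9 + 5)) = (153 + (-10)² - 3*(-10))*(10*(-9 + 5)) = (153 + 100 + 30)*(10*(-4)) = 283*(-40) = -11320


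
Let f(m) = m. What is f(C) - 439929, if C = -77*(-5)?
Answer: -439544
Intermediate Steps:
C = 385
f(C) - 439929 = 385 - 439929 = -439544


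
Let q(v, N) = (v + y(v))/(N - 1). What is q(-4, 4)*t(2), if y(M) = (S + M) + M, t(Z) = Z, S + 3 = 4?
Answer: -22/3 ≈ -7.3333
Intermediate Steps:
S = 1 (S = -3 + 4 = 1)
y(M) = 1 + 2*M (y(M) = (1 + M) + M = 1 + 2*M)
q(v, N) = (1 + 3*v)/(-1 + N) (q(v, N) = (v + (1 + 2*v))/(N - 1) = (1 + 3*v)/(-1 + N))
q(-4, 4)*t(2) = ((1 + 3*(-4))/(-1 + 4))*2 = ((1 - 12)/3)*2 = ((⅓)*(-11))*2 = -11/3*2 = -22/3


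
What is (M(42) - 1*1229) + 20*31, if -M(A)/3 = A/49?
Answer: -4281/7 ≈ -611.57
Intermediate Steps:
M(A) = -3*A/49
(M(42) - 1*1229) + 20*31 = (-3/49*42 - 1*1229) + 20*31 = (-18/7 - 1229) + 620 = -8621/7 + 620 = -4281/7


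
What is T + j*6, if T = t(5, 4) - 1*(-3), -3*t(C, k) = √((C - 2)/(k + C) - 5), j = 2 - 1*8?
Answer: -33 - I*√42/9 ≈ -33.0 - 0.72008*I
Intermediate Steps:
j = -6 (j = 2 - 8 = -6)
t(C, k) = -√(-5 + (-2 + C)/(C + k))/3 (t(C, k) = -√((C - 2)/(k + C) - 5)/3 = -√((-2 + C)/(C + k) - 5)/3 = -√(-5 + (-2 + C)/(C + k))/3)
T = 3 - I*√42/9 (T = -I*√(2 + 4*5 + 5*4)/√(5 + 4)/3 - 1*(-3) = -I*√(2 + 20 + 20)/3/3 + 3 = -I*√42/3/3 + 3 = -I*√42/9 + 3 = 3 - I*√42/9 ≈ 3.0 - 0.72008*I)
T + j*6 = (3 - I*√42/9) - 6*6 = (3 - I*√42/9) - 36 = -33 - I*√42/9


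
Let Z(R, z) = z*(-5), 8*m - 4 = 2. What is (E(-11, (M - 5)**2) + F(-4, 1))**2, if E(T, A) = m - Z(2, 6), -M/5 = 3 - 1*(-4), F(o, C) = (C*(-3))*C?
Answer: 12321/16 ≈ 770.06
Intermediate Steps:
m = 3/4 (m = 1/2 + (1/8)*2 = 1/2 + 1/4 = 3/4 ≈ 0.75000)
F(o, C) = -3*C**2 (F(o, C) = (-3*C)*C = -3*C**2)
M = -35 (M = -5*(3 - 1*(-4)) = -5*(3 + 4) = -5*7 = -35)
Z(R, z) = -5*z
E(T, A) = 123/4 (E(T, A) = 3/4 - (-5)*6 = 3/4 - 1*(-30) = 3/4 + 30 = 123/4)
(E(-11, (M - 5)**2) + F(-4, 1))**2 = (123/4 - 3*1**2)**2 = (123/4 - 3*1)**2 = (123/4 - 3)**2 = (111/4)**2 = 12321/16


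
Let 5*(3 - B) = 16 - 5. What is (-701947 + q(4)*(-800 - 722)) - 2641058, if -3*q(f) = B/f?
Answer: -50143553/15 ≈ -3.3429e+6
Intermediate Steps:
B = ⅘ (B = 3 - (16 - 5)/5 = 3 - ⅕*11 = 3 - 11/5 = ⅘ ≈ 0.80000)
q(f) = -4/(15*f)
(-701947 + q(4)*(-800 - 722)) - 2641058 = (-701947 + (-4/15/4)*(-800 - 722)) - 2641058 = (-701947 - 4/15*¼*(-1522)) - 2641058 = (-701947 - 1/15*(-1522)) - 2641058 = (-701947 + 1522/15) - 2641058 = -10527683/15 - 2641058 = -50143553/15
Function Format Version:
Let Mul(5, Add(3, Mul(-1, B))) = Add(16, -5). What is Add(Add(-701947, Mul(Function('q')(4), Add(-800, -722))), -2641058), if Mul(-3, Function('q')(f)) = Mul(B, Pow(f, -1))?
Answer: Rational(-50143553, 15) ≈ -3.3429e+6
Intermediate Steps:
B = Rational(4, 5) (B = Add(3, Mul(Rational(-1, 5), Add(16, -5))) = Add(3, Mul(Rational(-1, 5), 11)) = Add(3, Rational(-11, 5)) = Rational(4, 5) ≈ 0.80000)
Function('q')(f) = Mul(Rational(-4, 15), Pow(f, -1)) (Function('q')(f) = Mul(Rational(-1, 3), Mul(Rational(4, 5), Pow(f, -1))) = Mul(Rational(-4, 15), Pow(f, -1)))
Add(Add(-701947, Mul(Function('q')(4), Add(-800, -722))), -2641058) = Add(Add(-701947, Mul(Mul(Rational(-4, 15), Pow(4, -1)), Add(-800, -722))), -2641058) = Add(Add(-701947, Mul(Mul(Rational(-4, 15), Rational(1, 4)), -1522)), -2641058) = Add(Add(-701947, Mul(Rational(-1, 15), -1522)), -2641058) = Add(Add(-701947, Rational(1522, 15)), -2641058) = Add(Rational(-10527683, 15), -2641058) = Rational(-50143553, 15)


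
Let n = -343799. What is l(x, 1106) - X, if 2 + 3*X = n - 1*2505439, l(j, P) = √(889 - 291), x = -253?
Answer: 2849240/3 + √598 ≈ 9.4977e+5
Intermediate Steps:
l(j, P) = √598
X = -2849240/3 (X = -⅔ + (-343799 - 1*2505439)/3 = -⅔ + (-343799 - 2505439)/3 = -⅔ + (⅓)*(-2849238) = -⅔ - 949746 = -2849240/3 ≈ -9.4975e+5)
l(x, 1106) - X = √598 - 1*(-2849240/3) = √598 + 2849240/3 = 2849240/3 + √598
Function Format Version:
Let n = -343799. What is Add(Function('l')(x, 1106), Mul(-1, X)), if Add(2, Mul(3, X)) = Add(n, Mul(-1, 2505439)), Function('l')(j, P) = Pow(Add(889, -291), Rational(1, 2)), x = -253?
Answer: Add(Rational(2849240, 3), Pow(598, Rational(1, 2))) ≈ 9.4977e+5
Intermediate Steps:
Function('l')(j, P) = Pow(598, Rational(1, 2))
X = Rational(-2849240, 3) (X = Add(Rational(-2, 3), Mul(Rational(1, 3), Add(-343799, Mul(-1, 2505439)))) = Add(Rational(-2, 3), Mul(Rational(1, 3), Add(-343799, -2505439))) = Add(Rational(-2, 3), Mul(Rational(1, 3), -2849238)) = Add(Rational(-2, 3), -949746) = Rational(-2849240, 3) ≈ -9.4975e+5)
Add(Function('l')(x, 1106), Mul(-1, X)) = Add(Pow(598, Rational(1, 2)), Mul(-1, Rational(-2849240, 3))) = Add(Pow(598, Rational(1, 2)), Rational(2849240, 3)) = Add(Rational(2849240, 3), Pow(598, Rational(1, 2)))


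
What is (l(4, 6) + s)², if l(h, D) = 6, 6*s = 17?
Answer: 2809/36 ≈ 78.028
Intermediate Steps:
s = 17/6 (s = (⅙)*17 = 17/6 ≈ 2.8333)
(l(4, 6) + s)² = (6 + 17/6)² = (53/6)² = 2809/36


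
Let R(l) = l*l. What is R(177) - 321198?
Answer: -289869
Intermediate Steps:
R(l) = l²
R(177) - 321198 = 177² - 321198 = 31329 - 321198 = -289869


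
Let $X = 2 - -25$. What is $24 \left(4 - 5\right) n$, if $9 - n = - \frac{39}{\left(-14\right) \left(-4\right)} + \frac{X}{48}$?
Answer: $- \frac{3069}{14} \approx -219.21$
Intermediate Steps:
$X = 27$ ($X = 2 + 25 = 27$)
$n = \frac{1023}{112}$ ($n = 9 - \left(- \frac{39}{\left(-14\right) \left(-4\right)} + \frac{27}{48}\right) = 9 - \left(- \frac{39}{56} + 27 \cdot \frac{1}{48}\right) = 9 - \left(\left(-39\right) \frac{1}{56} + \frac{9}{16}\right) = 9 - \left(- \frac{39}{56} + \frac{9}{16}\right) = 9 - - \frac{15}{112} = 9 + \frac{15}{112} = \frac{1023}{112} \approx 9.1339$)
$24 \left(4 - 5\right) n = 24 \left(4 - 5\right) \frac{1023}{112} = 24 \left(-1\right) \frac{1023}{112} = \left(-24\right) \frac{1023}{112} = - \frac{3069}{14}$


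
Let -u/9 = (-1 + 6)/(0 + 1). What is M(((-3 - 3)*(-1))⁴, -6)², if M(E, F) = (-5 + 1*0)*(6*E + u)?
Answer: 1494209025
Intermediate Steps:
u = -45 (u = -9*(-1 + 6)/(0 + 1) = -45/1 = -45 ≈ -45.000)
M(E, F) = 225 - 30*E (M(E, F) = (-5 + 1*0)*(6*E - 45) = (-5 + 0)*(-45 + 6*E) = -5*(-45 + 6*E) = 225 - 30*E)
M(((-3 - 3)*(-1))⁴, -6)² = (225 - 30*(-3 - 3)⁴)² = (225 - 30*(-6*(-1))⁴)² = (225 - 30*6⁴)² = (225 - 30*1296)² = (225 - 38880)² = (-38655)² = 1494209025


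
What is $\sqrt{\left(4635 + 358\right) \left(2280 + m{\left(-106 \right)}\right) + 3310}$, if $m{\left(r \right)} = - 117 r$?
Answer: $2 \sqrt{18327634} \approx 8562.2$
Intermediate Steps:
$\sqrt{\left(4635 + 358\right) \left(2280 + m{\left(-106 \right)}\right) + 3310} = \sqrt{\left(4635 + 358\right) \left(2280 - -12402\right) + 3310} = \sqrt{4993 \left(2280 + 12402\right) + 3310} = \sqrt{4993 \cdot 14682 + 3310} = \sqrt{73307226 + 3310} = \sqrt{73310536} = 2 \sqrt{18327634}$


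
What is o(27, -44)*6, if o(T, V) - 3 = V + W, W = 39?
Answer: -12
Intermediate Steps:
o(T, V) = 42 + V (o(T, V) = 3 + (V + 39) = 3 + (39 + V) = 42 + V)
o(27, -44)*6 = (42 - 44)*6 = -2*6 = -12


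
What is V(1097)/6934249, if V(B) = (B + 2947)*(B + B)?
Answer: 8872536/6934249 ≈ 1.2795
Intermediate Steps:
V(B) = 2*B*(2947 + B) (V(B) = (2947 + B)*(2*B) = 2*B*(2947 + B))
V(1097)/6934249 = (2*1097*(2947 + 1097))/6934249 = (2*1097*4044)*(1/6934249) = 8872536*(1/6934249) = 8872536/6934249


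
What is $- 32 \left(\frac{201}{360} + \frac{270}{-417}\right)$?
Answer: $\frac{5948}{2085} \approx 2.8528$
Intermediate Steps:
$- 32 \left(\frac{201}{360} + \frac{270}{-417}\right) = - 32 \left(201 \cdot \frac{1}{360} + 270 \left(- \frac{1}{417}\right)\right) = - 32 \left(\frac{67}{120} - \frac{90}{139}\right) = \left(-32\right) \left(- \frac{1487}{16680}\right) = \frac{5948}{2085}$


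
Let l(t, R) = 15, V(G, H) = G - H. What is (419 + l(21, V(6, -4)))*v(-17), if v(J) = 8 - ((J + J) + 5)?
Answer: 16058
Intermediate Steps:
v(J) = 3 - 2*J (v(J) = 8 - (2*J + 5) = 8 - (5 + 2*J) = 8 + (-5 - 2*J) = 3 - 2*J)
(419 + l(21, V(6, -4)))*v(-17) = (419 + 15)*(3 - 2*(-17)) = 434*(3 + 34) = 434*37 = 16058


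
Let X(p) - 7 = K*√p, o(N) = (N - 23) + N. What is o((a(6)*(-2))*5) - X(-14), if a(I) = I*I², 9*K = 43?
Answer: -4350 - 43*I*√14/9 ≈ -4350.0 - 17.877*I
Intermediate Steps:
K = 43/9 (K = (⅑)*43 = 43/9 ≈ 4.7778)
a(I) = I³
o(N) = -23 + 2*N (o(N) = (-23 + N) + N = -23 + 2*N)
X(p) = 7 + 43*√p/9
o((a(6)*(-2))*5) - X(-14) = (-23 + 2*((6³*(-2))*5)) - (7 + 43*√(-14)/9) = (-23 + 2*((216*(-2))*5)) - (7 + 43*(I*√14)/9) = (-23 + 2*(-432*5)) - (7 + 43*I*√14/9) = (-23 + 2*(-2160)) + (-7 - 43*I*√14/9) = (-23 - 4320) + (-7 - 43*I*√14/9) = -4343 + (-7 - 43*I*√14/9) = -4350 - 43*I*√14/9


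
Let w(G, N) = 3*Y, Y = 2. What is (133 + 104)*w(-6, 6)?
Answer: 1422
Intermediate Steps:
w(G, N) = 6 (w(G, N) = 3*2 = 6)
(133 + 104)*w(-6, 6) = (133 + 104)*6 = 237*6 = 1422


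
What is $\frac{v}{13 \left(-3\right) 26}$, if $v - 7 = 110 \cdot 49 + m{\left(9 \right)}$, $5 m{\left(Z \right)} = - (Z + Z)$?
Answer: $- \frac{8989}{1690} \approx -5.3189$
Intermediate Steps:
$m{\left(Z \right)} = - \frac{2 Z}{5}$ ($m{\left(Z \right)} = \frac{\left(-1\right) \left(Z + Z\right)}{5} = \frac{\left(-1\right) 2 Z}{5} = \frac{\left(-2\right) Z}{5} = - \frac{2 Z}{5}$)
$v = \frac{26967}{5}$ ($v = 7 + \left(110 \cdot 49 - \frac{18}{5}\right) = 7 + \left(5390 - \frac{18}{5}\right) = 7 + \frac{26932}{5} = \frac{26967}{5} \approx 5393.4$)
$\frac{v}{13 \left(-3\right) 26} = \frac{26967}{5 \cdot 13 \left(-3\right) 26} = \frac{26967}{5 \left(\left(-39\right) 26\right)} = \frac{26967}{5 \left(-1014\right)} = \frac{26967}{5} \left(- \frac{1}{1014}\right) = - \frac{8989}{1690}$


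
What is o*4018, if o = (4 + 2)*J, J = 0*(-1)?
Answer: 0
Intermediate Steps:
J = 0
o = 0 (o = (4 + 2)*0 = 6*0 = 0)
o*4018 = 0*4018 = 0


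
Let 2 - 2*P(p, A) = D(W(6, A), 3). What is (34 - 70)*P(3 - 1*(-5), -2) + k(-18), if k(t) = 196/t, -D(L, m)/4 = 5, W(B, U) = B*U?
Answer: -3662/9 ≈ -406.89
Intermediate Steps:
D(L, m) = -20 (D(L, m) = -4*5 = -20)
P(p, A) = 11 (P(p, A) = 1 - 1/2*(-20) = 1 + 10 = 11)
(34 - 70)*P(3 - 1*(-5), -2) + k(-18) = (34 - 70)*11 + 196/(-18) = -36*11 + 196*(-1/18) = -396 - 98/9 = -3662/9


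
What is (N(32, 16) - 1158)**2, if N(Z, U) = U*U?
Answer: 813604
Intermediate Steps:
N(Z, U) = U**2
(N(32, 16) - 1158)**2 = (16**2 - 1158)**2 = (256 - 1158)**2 = (-902)**2 = 813604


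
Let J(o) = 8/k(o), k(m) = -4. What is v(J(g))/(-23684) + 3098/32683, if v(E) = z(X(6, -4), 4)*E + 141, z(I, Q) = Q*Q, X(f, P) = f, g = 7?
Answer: 69810585/774064172 ≈ 0.090187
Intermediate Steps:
z(I, Q) = Q**2
J(o) = -2 (J(o) = 8/(-4) = 8*(-1/4) = -2)
v(E) = 141 + 16*E (v(E) = 4**2*E + 141 = 16*E + 141 = 141 + 16*E)
v(J(g))/(-23684) + 3098/32683 = (141 + 16*(-2))/(-23684) + 3098/32683 = (141 - 32)*(-1/23684) + 3098*(1/32683) = 109*(-1/23684) + 3098/32683 = -109/23684 + 3098/32683 = 69810585/774064172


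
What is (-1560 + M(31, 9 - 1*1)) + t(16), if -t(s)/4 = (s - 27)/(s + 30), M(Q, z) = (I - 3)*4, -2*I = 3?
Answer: -36272/23 ≈ -1577.0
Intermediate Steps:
I = -3/2 (I = -½*3 = -3/2 ≈ -1.5000)
M(Q, z) = -18 (M(Q, z) = (-3/2 - 3)*4 = -9/2*4 = -18)
t(s) = -4*(-27 + s)/(30 + s) (t(s) = -4*(s - 27)/(s + 30) = -4*(-27 + s)/(30 + s))
(-1560 + M(31, 9 - 1*1)) + t(16) = (-1560 - 18) + 4*(27 - 1*16)/(30 + 16) = -1578 + 4*(27 - 16)/46 = -1578 + 4*(1/46)*11 = -1578 + 22/23 = -36272/23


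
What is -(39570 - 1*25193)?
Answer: -14377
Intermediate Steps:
-(39570 - 1*25193) = -(39570 - 25193) = -1*14377 = -14377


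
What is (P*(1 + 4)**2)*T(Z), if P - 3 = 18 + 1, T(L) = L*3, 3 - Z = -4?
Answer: 11550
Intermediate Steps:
Z = 7 (Z = 3 - 1*(-4) = 3 + 4 = 7)
T(L) = 3*L
P = 22 (P = 3 + (18 + 1) = 3 + 19 = 22)
(P*(1 + 4)**2)*T(Z) = (22*(1 + 4)**2)*(3*7) = (22*5**2)*21 = (22*25)*21 = 550*21 = 11550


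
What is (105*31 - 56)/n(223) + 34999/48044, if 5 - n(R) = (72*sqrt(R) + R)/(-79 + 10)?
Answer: -187323688955/1251257936 + 1986579*sqrt(223)/104176 ≈ 135.06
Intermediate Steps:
n(R) = 5 + R/69 + 24*sqrt(R)/23 (n(R) = 5 - (72*sqrt(R) + R)/(-79 + 10) = 5 - (R + 72*sqrt(R))/(-69) = 5 - (R + 72*sqrt(R))*(-1)/69 = 5 - (-24*sqrt(R)/23 - R/69) = 5 + (R/69 + 24*sqrt(R)/23) = 5 + R/69 + 24*sqrt(R)/23)
(105*31 - 56)/n(223) + 34999/48044 = (105*31 - 56)/(5 + (1/69)*223 + 24*sqrt(223)/23) + 34999/48044 = (3255 - 56)/(5 + 223/69 + 24*sqrt(223)/23) + 34999*(1/48044) = 3199/(568/69 + 24*sqrt(223)/23) + 34999/48044 = 34999/48044 + 3199/(568/69 + 24*sqrt(223)/23)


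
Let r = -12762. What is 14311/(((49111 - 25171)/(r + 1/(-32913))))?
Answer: -858733000411/112562460 ≈ -7628.9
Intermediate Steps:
14311/(((49111 - 25171)/(r + 1/(-32913)))) = 14311/(((49111 - 25171)/(-12762 + 1/(-32913)))) = 14311/((23940/(-12762 - 1/32913))) = 14311/((23940/(-420035707/32913))) = 14311/((23940*(-32913/420035707))) = 14311/(-112562460/60005101) = 14311*(-60005101/112562460) = -858733000411/112562460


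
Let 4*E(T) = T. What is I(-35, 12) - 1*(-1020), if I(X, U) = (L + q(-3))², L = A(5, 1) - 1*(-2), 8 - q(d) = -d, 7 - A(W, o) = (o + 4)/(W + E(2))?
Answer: 144156/121 ≈ 1191.4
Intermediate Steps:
E(T) = T/4
A(W, o) = 7 - (4 + o)/(½ + W) (A(W, o) = 7 - (o + 4)/(W + (¼)*2) = 7 - (4 + o)/(W + ½) = 7 - (4 + o)/(½ + W))
q(d) = 8 + d (q(d) = 8 - (-1)*d = 8 + d)
L = 89/11 (L = (-1 - 2*1 + 14*5)/(1 + 2*5) - 1*(-2) = (-1 - 2 + 70)/(1 + 10) + 2 = 67/11 + 2 = 89/11 ≈ 8.0909)
I(X, U) = 20736/121 (I(X, U) = (89/11 + (8 - 3))² = (89/11 + 5)² = (144/11)² = 20736/121)
I(-35, 12) - 1*(-1020) = 20736/121 - 1*(-1020) = 20736/121 + 1020 = 144156/121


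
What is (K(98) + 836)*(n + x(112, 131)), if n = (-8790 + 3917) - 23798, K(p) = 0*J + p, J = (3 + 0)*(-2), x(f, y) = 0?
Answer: -26778714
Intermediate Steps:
J = -6 (J = 3*(-2) = -6)
K(p) = p (K(p) = 0*(-6) + p = 0 + p = p)
n = -28671 (n = -4873 - 23798 = -28671)
(K(98) + 836)*(n + x(112, 131)) = (98 + 836)*(-28671 + 0) = 934*(-28671) = -26778714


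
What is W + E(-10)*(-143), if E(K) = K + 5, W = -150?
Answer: 565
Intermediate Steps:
E(K) = 5 + K
W + E(-10)*(-143) = -150 + (5 - 10)*(-143) = -150 - 5*(-143) = -150 + 715 = 565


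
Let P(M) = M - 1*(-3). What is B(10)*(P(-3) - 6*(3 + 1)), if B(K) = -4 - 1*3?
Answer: 168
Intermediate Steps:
P(M) = 3 + M (P(M) = M + 3 = 3 + M)
B(K) = -7 (B(K) = -4 - 3 = -7)
B(10)*(P(-3) - 6*(3 + 1)) = -7*((3 - 3) - 6*(3 + 1)) = -7*(0 - 6*4) = -7*(0 - 24) = -7*(-24) = 168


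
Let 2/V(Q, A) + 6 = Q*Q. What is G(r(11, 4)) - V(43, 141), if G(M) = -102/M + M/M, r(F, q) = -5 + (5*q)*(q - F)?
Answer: 454931/267235 ≈ 1.7024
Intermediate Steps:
V(Q, A) = 2/(-6 + Q**2) (V(Q, A) = 2/(-6 + Q*Q) = 2/(-6 + Q**2))
r(F, q) = -5 + 5*q*(q - F)
G(M) = 1 - 102/M (G(M) = -102/M + 1 = 1 - 102/M)
G(r(11, 4)) - V(43, 141) = (-102 + (-5 + 5*4**2 - 5*11*4))/(-5 + 5*4**2 - 5*11*4) - 2/(-6 + 43**2) = (-102 + (-5 + 5*16 - 220))/(-5 + 5*16 - 220) - 2/(-6 + 1849) = (-102 + (-5 + 80 - 220))/(-5 + 80 - 220) - 2/1843 = (-102 - 145)/(-145) - 2/1843 = -1/145*(-247) - 1*2/1843 = 247/145 - 2/1843 = 454931/267235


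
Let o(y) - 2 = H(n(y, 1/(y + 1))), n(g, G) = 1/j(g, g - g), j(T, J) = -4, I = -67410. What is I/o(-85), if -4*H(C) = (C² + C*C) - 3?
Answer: -719040/29 ≈ -24794.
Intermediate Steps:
n(g, G) = -¼ (n(g, G) = 1/(-4) = 1*(-¼) = -¼)
H(C) = ¾ - C²/2 (H(C) = -((C² + C*C) - 3)/4 = -((C² + C²) - 3)/4 = -(2*C² - 3)/4 = -(-3 + 2*C²)/4 = ¾ - C²/2)
o(y) = 87/32 (o(y) = 2 + (¾ - (-¼)²/2) = 2 + (¾ - ½*1/16) = 2 + (¾ - 1/32) = 2 + 23/32 = 87/32)
I/o(-85) = -67410/87/32 = -67410*32/87 = -719040/29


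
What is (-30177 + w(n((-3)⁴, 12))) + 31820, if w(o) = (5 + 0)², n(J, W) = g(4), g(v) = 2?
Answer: 1668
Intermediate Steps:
n(J, W) = 2
w(o) = 25 (w(o) = 5² = 25)
(-30177 + w(n((-3)⁴, 12))) + 31820 = (-30177 + 25) + 31820 = -30152 + 31820 = 1668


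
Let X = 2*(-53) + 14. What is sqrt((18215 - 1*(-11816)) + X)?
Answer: 7*sqrt(611) ≈ 173.03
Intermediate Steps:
X = -92 (X = -106 + 14 = -92)
sqrt((18215 - 1*(-11816)) + X) = sqrt((18215 - 1*(-11816)) - 92) = sqrt((18215 + 11816) - 92) = sqrt(30031 - 92) = sqrt(29939) = 7*sqrt(611)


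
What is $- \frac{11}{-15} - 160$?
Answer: $- \frac{2389}{15} \approx -159.27$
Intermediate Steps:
$- \frac{11}{-15} - 160 = \left(-11\right) \left(- \frac{1}{15}\right) - 160 = \frac{11}{15} - 160 = - \frac{2389}{15}$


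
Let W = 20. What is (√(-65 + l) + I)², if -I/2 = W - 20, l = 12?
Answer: -53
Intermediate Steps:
I = 0 (I = -2*(20 - 20) = -2*0 = 0)
(√(-65 + l) + I)² = (√(-65 + 12) + 0)² = (√(-53) + 0)² = (I*√53 + 0)² = (I*√53)² = -53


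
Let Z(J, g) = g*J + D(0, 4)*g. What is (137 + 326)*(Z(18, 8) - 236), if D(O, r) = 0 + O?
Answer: -42596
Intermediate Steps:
D(O, r) = O
Z(J, g) = J*g (Z(J, g) = g*J + 0*g = J*g + 0 = J*g)
(137 + 326)*(Z(18, 8) - 236) = (137 + 326)*(18*8 - 236) = 463*(144 - 236) = 463*(-92) = -42596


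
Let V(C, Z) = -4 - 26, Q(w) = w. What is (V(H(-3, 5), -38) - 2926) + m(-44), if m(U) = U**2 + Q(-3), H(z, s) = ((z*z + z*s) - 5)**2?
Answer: -1023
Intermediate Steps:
H(z, s) = (-5 + z**2 + s*z)**2 (H(z, s) = ((z**2 + s*z) - 5)**2 = (-5 + z**2 + s*z)**2)
m(U) = -3 + U**2 (m(U) = U**2 - 3 = -3 + U**2)
V(C, Z) = -30
(V(H(-3, 5), -38) - 2926) + m(-44) = (-30 - 2926) + (-3 + (-44)**2) = -2956 + (-3 + 1936) = -2956 + 1933 = -1023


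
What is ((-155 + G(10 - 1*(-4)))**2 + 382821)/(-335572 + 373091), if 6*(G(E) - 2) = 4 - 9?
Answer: 14633485/1350684 ≈ 10.834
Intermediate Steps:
G(E) = 7/6 (G(E) = 2 + (4 - 9)/6 = 2 + (1/6)*(-5) = 2 - 5/6 = 7/6)
((-155 + G(10 - 1*(-4)))**2 + 382821)/(-335572 + 373091) = ((-155 + 7/6)**2 + 382821)/(-335572 + 373091) = ((-923/6)**2 + 382821)/37519 = (851929/36 + 382821)*(1/37519) = (14633485/36)*(1/37519) = 14633485/1350684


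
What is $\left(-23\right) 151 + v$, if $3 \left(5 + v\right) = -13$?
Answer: $- \frac{10447}{3} \approx -3482.3$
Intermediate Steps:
$v = - \frac{28}{3}$ ($v = -5 + \frac{1}{3} \left(-13\right) = -5 - \frac{13}{3} = - \frac{28}{3} \approx -9.3333$)
$\left(-23\right) 151 + v = \left(-23\right) 151 - \frac{28}{3} = -3473 - \frac{28}{3} = - \frac{10447}{3}$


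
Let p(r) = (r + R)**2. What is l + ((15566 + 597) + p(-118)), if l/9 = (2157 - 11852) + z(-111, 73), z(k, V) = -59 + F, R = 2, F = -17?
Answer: -58320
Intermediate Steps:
p(r) = (2 + r)**2 (p(r) = (r + 2)**2 = (2 + r)**2)
z(k, V) = -76 (z(k, V) = -59 - 17 = -76)
l = -87939 (l = 9*((2157 - 11852) - 76) = 9*(-9695 - 76) = 9*(-9771) = -87939)
l + ((15566 + 597) + p(-118)) = -87939 + ((15566 + 597) + (2 - 118)**2) = -87939 + (16163 + (-116)**2) = -87939 + (16163 + 13456) = -87939 + 29619 = -58320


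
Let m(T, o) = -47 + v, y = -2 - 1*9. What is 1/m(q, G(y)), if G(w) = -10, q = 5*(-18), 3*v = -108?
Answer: -1/83 ≈ -0.012048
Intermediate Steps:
v = -36 (v = (⅓)*(-108) = -36)
q = -90
y = -11 (y = -2 - 9 = -11)
m(T, o) = -83 (m(T, o) = -47 - 36 = -83)
1/m(q, G(y)) = 1/(-83) = -1/83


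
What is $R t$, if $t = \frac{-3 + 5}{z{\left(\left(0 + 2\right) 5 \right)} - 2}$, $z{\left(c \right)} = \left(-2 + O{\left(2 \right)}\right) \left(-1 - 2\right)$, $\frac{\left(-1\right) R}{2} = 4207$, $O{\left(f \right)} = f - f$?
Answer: $-4207$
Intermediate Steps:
$O{\left(f \right)} = 0$
$R = -8414$ ($R = \left(-2\right) 4207 = -8414$)
$z{\left(c \right)} = 6$ ($z{\left(c \right)} = \left(-2 + 0\right) \left(-1 - 2\right) = \left(-2\right) \left(-3\right) = 6$)
$t = \frac{1}{2}$ ($t = \frac{-3 + 5}{6 - 2} = \frac{2}{4} = 2 \cdot \frac{1}{4} = \frac{1}{2} \approx 0.5$)
$R t = \left(-8414\right) \frac{1}{2} = -4207$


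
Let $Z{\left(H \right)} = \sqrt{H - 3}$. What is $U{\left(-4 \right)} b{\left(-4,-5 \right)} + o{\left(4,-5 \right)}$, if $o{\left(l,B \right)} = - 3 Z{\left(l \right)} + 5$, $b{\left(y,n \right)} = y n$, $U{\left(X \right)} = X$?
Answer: $-78$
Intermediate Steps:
$b{\left(y,n \right)} = n y$
$Z{\left(H \right)} = \sqrt{-3 + H}$
$o{\left(l,B \right)} = 5 - 3 \sqrt{-3 + l}$ ($o{\left(l,B \right)} = - 3 \sqrt{-3 + l} + 5 = 5 - 3 \sqrt{-3 + l}$)
$U{\left(-4 \right)} b{\left(-4,-5 \right)} + o{\left(4,-5 \right)} = - 4 \left(\left(-5\right) \left(-4\right)\right) + \left(5 - 3 \sqrt{-3 + 4}\right) = \left(-4\right) 20 + \left(5 - 3 \sqrt{1}\right) = -80 + \left(5 - 3\right) = -80 + 2 = -78$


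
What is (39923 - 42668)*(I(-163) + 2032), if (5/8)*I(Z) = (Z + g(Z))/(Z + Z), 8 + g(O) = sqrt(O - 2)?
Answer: -909563436/163 + 2196*I*sqrt(165)/163 ≈ -5.5801e+6 + 173.06*I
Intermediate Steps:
g(O) = -8 + sqrt(-2 + O) (g(O) = -8 + sqrt(O - 2) = -8 + sqrt(-2 + O))
I(Z) = 4*(-8 + Z + sqrt(-2 + Z))/(5*Z) (I(Z) = 8*((Z + (-8 + sqrt(-2 + Z)))/(Z + Z))/5 = 8*((-8 + Z + sqrt(-2 + Z))/((2*Z)))/5 = 8*((-8 + Z + sqrt(-2 + Z))*(1/(2*Z)))/5 = 8*((-8 + Z + sqrt(-2 + Z))/(2*Z))/5 = 4*(-8 + Z + sqrt(-2 + Z))/(5*Z))
(39923 - 42668)*(I(-163) + 2032) = (39923 - 42668)*((4/5)*(-8 - 163 + sqrt(-2 - 163))/(-163) + 2032) = -2745*((4/5)*(-1/163)*(-8 - 163 + sqrt(-165)) + 2032) = -2745*((4/5)*(-1/163)*(-8 - 163 + I*sqrt(165)) + 2032) = -2745*((4/5)*(-1/163)*(-171 + I*sqrt(165)) + 2032) = -2745*((684/815 - 4*I*sqrt(165)/815) + 2032) = -2745*(1656764/815 - 4*I*sqrt(165)/815) = -909563436/163 + 2196*I*sqrt(165)/163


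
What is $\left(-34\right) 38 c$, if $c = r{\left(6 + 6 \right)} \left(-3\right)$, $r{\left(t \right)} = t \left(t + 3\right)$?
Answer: $697680$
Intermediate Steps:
$r{\left(t \right)} = t \left(3 + t\right)$
$c = -540$ ($c = \left(6 + 6\right) \left(3 + \left(6 + 6\right)\right) \left(-3\right) = 12 \left(3 + 12\right) \left(-3\right) = 12 \cdot 15 \left(-3\right) = 180 \left(-3\right) = -540$)
$\left(-34\right) 38 c = \left(-34\right) 38 \left(-540\right) = \left(-1292\right) \left(-540\right) = 697680$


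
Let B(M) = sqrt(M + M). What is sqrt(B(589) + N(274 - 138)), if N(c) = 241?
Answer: sqrt(241 + sqrt(1178)) ≈ 16.593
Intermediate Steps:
B(M) = sqrt(2)*sqrt(M) (B(M) = sqrt(2*M) = sqrt(2)*sqrt(M))
sqrt(B(589) + N(274 - 138)) = sqrt(sqrt(2)*sqrt(589) + 241) = sqrt(sqrt(1178) + 241) = sqrt(241 + sqrt(1178))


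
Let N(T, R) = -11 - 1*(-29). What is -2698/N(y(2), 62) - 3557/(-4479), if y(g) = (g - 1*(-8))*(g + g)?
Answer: -2003386/13437 ≈ -149.09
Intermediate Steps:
y(g) = 2*g*(8 + g) (y(g) = (g + 8)*(2*g) = (8 + g)*(2*g) = 2*g*(8 + g))
N(T, R) = 18 (N(T, R) = -11 + 29 = 18)
-2698/N(y(2), 62) - 3557/(-4479) = -2698/18 - 3557/(-4479) = -2698*1/18 - 3557*(-1/4479) = -1349/9 + 3557/4479 = -2003386/13437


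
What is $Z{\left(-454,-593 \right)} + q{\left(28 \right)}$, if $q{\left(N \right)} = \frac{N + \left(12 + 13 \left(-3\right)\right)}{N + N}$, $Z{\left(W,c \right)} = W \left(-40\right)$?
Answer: $\frac{1016961}{56} \approx 18160.0$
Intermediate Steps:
$Z{\left(W,c \right)} = - 40 W$
$q{\left(N \right)} = \frac{-27 + N}{2 N}$ ($q{\left(N \right)} = \frac{N + \left(12 - 39\right)}{2 N} = \left(N - 27\right) \frac{1}{2 N} = \left(-27 + N\right) \frac{1}{2 N} = \frac{-27 + N}{2 N}$)
$Z{\left(-454,-593 \right)} + q{\left(28 \right)} = \left(-40\right) \left(-454\right) + \frac{-27 + 28}{2 \cdot 28} = 18160 + \frac{1}{2} \cdot \frac{1}{28} \cdot 1 = 18160 + \frac{1}{56} = \frac{1016961}{56}$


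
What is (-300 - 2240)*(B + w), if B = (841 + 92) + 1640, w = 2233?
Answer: -12207240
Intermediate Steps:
B = 2573 (B = 933 + 1640 = 2573)
(-300 - 2240)*(B + w) = (-300 - 2240)*(2573 + 2233) = -2540*4806 = -12207240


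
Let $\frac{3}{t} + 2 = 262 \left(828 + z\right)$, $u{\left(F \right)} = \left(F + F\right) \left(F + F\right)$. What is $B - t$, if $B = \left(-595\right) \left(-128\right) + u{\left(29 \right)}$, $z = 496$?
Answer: $\frac{27585762261}{346886} \approx 79524.0$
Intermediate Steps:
$u{\left(F \right)} = 4 F^{2}$ ($u{\left(F \right)} = 2 F 2 F = 4 F^{2}$)
$t = \frac{3}{346886}$ ($t = \frac{3}{-2 + 262 \left(828 + 496\right)} = \frac{3}{-2 + 262 \cdot 1324} = \frac{3}{-2 + 346888} = \frac{3}{346886} \approx 8.6484 \cdot 10^{-6}$)
$B = 79524$ ($B = \left(-595\right) \left(-128\right) + 4 \cdot 29^{2} = 76160 + 4 \cdot 841 = 76160 + 3364 = 79524$)
$B - t = 79524 - \frac{3}{346886} = \frac{27585762261}{346886}$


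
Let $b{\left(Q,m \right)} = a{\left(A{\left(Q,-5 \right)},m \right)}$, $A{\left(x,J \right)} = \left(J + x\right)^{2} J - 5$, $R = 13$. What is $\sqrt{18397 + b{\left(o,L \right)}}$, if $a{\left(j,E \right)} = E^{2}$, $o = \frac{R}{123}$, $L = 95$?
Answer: $\sqrt{27422} \approx 165.6$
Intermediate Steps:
$o = \frac{13}{123} \approx 0.10569$
$A{\left(x,J \right)} = -5 + J \left(J + x\right)^{2}$ ($A{\left(x,J \right)} = J \left(J + x\right)^{2} - 5 = -5 + J \left(J + x\right)^{2}$)
$b{\left(Q,m \right)} = m^{2}$
$\sqrt{18397 + b{\left(o,L \right)}} = \sqrt{18397 + 95^{2}} = \sqrt{18397 + 9025} = \sqrt{27422}$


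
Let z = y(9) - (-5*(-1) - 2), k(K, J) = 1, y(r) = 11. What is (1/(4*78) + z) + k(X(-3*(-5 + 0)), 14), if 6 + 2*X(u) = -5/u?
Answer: 2809/312 ≈ 9.0032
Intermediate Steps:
X(u) = -3 - 5/(2*u) (X(u) = -3 + (-5/u)/2 = -3 - 5/(2*u))
z = 8 (z = 11 - (-5*(-1) - 2) = 11 - (5 - 2) = 11 - 1*3 = 11 - 3 = 8)
(1/(4*78) + z) + k(X(-3*(-5 + 0)), 14) = (1/(4*78) + 8) + 1 = (1/312 + 8) + 1 = 2497/312 + 1 = 2809/312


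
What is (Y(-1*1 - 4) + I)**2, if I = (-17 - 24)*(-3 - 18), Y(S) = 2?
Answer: 744769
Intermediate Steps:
I = 861 (I = -41*(-21) = 861)
(Y(-1*1 - 4) + I)**2 = (2 + 861)**2 = 863**2 = 744769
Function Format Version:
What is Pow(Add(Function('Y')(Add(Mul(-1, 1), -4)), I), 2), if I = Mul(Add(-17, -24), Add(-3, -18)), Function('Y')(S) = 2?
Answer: 744769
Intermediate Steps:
I = 861 (I = Mul(-41, -21) = 861)
Pow(Add(Function('Y')(Add(Mul(-1, 1), -4)), I), 2) = Pow(Add(2, 861), 2) = Pow(863, 2) = 744769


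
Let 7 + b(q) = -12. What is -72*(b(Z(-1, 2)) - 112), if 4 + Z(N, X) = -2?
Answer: 9432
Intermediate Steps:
Z(N, X) = -6 (Z(N, X) = -4 - 2 = -6)
b(q) = -19 (b(q) = -7 - 12 = -19)
-72*(b(Z(-1, 2)) - 112) = -72*(-19 - 112) = -72*(-131) = 9432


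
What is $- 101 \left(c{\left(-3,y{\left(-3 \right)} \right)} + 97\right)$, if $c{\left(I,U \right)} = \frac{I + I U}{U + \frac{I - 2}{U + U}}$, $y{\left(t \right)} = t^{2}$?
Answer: $- \frac{1483589}{157} \approx -9449.6$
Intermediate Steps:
$c{\left(I,U \right)} = \frac{I + I U}{U + \frac{-2 + I}{2 U}}$
$- 101 \left(c{\left(-3,y{\left(-3 \right)} \right)} + 97\right) = - 101 \left(2 \left(-3\right) \left(-3\right)^{2} \frac{1}{-2 - 3 + 2 \left(\left(-3\right)^{2}\right)^{2}} \left(1 + \left(-3\right)^{2}\right) + 97\right) = - 101 \left(2 \left(-3\right) 9 \frac{1}{-2 - 3 + 2 \cdot 9^{2}} \left(1 + 9\right) + 97\right) = - 101 \left(2 \left(-3\right) 9 \frac{1}{-2 - 3 + 2 \cdot 81} \cdot 10 + 97\right) = - 101 \left(2 \left(-3\right) 9 \frac{1}{-2 - 3 + 162} \cdot 10 + 97\right) = - 101 \left(2 \left(-3\right) 9 \cdot \frac{1}{157} \cdot 10 + 97\right) = - 101 \left(- \frac{540}{157} + 97\right) = \left(-101\right) \frac{14689}{157} = - \frac{1483589}{157}$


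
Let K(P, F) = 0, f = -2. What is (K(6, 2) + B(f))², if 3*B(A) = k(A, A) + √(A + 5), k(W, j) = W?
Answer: (2 - √3)²/9 ≈ 0.0079774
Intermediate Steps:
B(A) = A/3 + √(5 + A)/3 (B(A) = (A + √(A + 5))/3 = (A + √(5 + A))/3 = A/3 + √(5 + A)/3)
(K(6, 2) + B(f))² = (0 + ((⅓)*(-2) + √(5 - 2)/3))² = (0 + (-⅔ + √3/3))² = (-⅔ + √3/3)²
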